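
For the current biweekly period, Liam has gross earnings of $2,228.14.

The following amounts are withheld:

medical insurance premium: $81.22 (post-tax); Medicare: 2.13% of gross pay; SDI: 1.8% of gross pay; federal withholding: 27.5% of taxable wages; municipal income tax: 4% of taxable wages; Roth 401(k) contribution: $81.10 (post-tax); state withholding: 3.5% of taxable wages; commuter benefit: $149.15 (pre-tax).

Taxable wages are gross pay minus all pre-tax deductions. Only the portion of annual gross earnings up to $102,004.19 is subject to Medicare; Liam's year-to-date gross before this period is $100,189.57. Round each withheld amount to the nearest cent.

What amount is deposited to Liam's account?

Commuter benefit: $149.15
Taxable wages = $2,228.14 − $149.15 = $2,078.99
Federal withholding: $2,078.99 × 0.275 = $571.72
Municipal income tax: $2,078.99 × 0.04 = $83.16
State withholding: $2,078.99 × 0.035 = $72.76
SDI: $2,228.14 × 0.018 = $40.11
Medicare: only $102,004.19 − $100,189.57 = $1,814.62 of this check is subject → $1,814.62 × 0.0213 = $38.65
Roth 401(k) contribution: $81.10
Medical insurance premium: $81.22
Total deductions = $149.15 + $571.72 + $83.16 + $72.76 + $40.11 + $38.65 + $81.10 + $81.22 = $1,117.87
Net pay = $2,228.14 − $1,117.87 = $1,110.27

$1,110.27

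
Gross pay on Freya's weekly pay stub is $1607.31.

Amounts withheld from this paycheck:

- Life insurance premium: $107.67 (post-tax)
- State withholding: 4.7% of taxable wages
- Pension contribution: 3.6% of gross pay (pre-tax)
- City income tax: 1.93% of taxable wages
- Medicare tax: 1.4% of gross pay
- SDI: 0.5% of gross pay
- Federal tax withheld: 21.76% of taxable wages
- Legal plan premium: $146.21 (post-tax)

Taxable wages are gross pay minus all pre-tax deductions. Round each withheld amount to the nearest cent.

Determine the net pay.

$825.15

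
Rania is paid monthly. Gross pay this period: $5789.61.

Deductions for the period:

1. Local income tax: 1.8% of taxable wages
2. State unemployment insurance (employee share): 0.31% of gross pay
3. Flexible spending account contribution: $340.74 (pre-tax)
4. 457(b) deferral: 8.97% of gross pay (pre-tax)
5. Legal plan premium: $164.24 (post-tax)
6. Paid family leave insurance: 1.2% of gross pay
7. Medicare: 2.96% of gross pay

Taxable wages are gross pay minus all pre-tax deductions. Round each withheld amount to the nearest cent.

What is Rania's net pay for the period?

457(b) deferral: $5789.61 × 0.0897 = $519.33
Flexible spending account contribution: $340.74
Pre-tax total = $519.33 + $340.74 = $860.07
Taxable wages = $5789.61 − $860.07 = $4929.54
Local income tax: $4929.54 × 0.018 = $88.73
Medicare: $5789.61 × 0.0296 = $171.37
Paid family leave insurance: $5789.61 × 0.012 = $69.48
State unemployment insurance (employee share): $5789.61 × 0.0031 = $17.95
Legal plan premium: $164.24
Total deductions = $519.33 + $340.74 + $88.73 + $171.37 + $69.48 + $17.95 + $164.24 = $1371.84
Net pay = $5789.61 − $1371.84 = $4417.77

$4417.77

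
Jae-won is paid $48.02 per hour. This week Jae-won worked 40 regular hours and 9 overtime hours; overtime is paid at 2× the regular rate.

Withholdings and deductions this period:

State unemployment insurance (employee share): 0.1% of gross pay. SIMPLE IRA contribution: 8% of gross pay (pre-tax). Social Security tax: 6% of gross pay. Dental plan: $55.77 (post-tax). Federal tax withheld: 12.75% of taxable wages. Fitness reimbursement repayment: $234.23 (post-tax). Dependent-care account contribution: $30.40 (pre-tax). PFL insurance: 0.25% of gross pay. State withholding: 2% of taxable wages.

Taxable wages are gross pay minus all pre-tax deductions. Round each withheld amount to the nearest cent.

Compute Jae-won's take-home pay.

$1691.63

Regular pay: 40 × $48.02 = $1920.80
Overtime pay: 9 × $48.02 × 2 = $864.36
Gross pay = $1920.80 + $864.36 = $2785.16
SIMPLE IRA contribution: $2785.16 × 0.08 = $222.81
Dependent-care account contribution: $30.40
Pre-tax total = $222.81 + $30.40 = $253.21
Taxable wages = $2785.16 − $253.21 = $2531.95
State withholding: $2531.95 × 0.02 = $50.64
Federal tax withheld: $2531.95 × 0.1275 = $322.82
State unemployment insurance (employee share): $2785.16 × 0.001 = $2.79
PFL insurance: $2785.16 × 0.0025 = $6.96
Social Security tax: $2785.16 × 0.06 = $167.11
Fitness reimbursement repayment: $234.23
Dental plan: $55.77
Total deductions = $222.81 + $30.40 + $50.64 + $322.82 + $2.79 + $6.96 + $167.11 + $234.23 + $55.77 = $1093.53
Net pay = $2785.16 − $1093.53 = $1691.63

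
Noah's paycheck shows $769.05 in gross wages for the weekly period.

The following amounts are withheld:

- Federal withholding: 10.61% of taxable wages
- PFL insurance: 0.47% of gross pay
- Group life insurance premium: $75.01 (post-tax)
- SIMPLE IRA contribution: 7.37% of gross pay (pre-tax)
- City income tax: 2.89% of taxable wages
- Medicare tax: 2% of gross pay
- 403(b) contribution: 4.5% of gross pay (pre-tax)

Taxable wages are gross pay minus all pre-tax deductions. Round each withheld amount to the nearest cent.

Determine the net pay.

$492.26

SIMPLE IRA contribution: $769.05 × 0.0737 = $56.68
403(b) contribution: $769.05 × 0.045 = $34.61
Pre-tax total = $56.68 + $34.61 = $91.29
Taxable wages = $769.05 − $91.29 = $677.76
Federal withholding: $677.76 × 0.1061 = $71.91
City income tax: $677.76 × 0.0289 = $19.59
Medicare tax: $769.05 × 0.02 = $15.38
PFL insurance: $769.05 × 0.0047 = $3.61
Group life insurance premium: $75.01
Total deductions = $56.68 + $34.61 + $71.91 + $19.59 + $15.38 + $3.61 + $75.01 = $276.79
Net pay = $769.05 − $276.79 = $492.26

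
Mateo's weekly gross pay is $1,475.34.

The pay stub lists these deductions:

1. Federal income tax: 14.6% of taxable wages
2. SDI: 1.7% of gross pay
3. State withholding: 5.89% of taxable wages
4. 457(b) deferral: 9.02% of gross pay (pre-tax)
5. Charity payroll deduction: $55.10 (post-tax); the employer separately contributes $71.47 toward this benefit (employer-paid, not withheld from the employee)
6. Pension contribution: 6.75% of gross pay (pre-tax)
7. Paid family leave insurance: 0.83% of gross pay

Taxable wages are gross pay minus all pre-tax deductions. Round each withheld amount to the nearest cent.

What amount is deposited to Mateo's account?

$895.62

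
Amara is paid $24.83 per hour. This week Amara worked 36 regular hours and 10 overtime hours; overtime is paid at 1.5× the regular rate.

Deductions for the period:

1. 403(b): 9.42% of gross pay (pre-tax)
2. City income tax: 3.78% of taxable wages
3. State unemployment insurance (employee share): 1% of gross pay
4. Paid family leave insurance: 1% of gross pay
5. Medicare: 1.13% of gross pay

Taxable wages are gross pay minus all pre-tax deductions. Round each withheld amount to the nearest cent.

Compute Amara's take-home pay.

Regular pay: 36 × $24.83 = $893.88
Overtime pay: 10 × $24.83 × 1.5 = $372.45
Gross pay = $893.88 + $372.45 = $1266.33
403(b): $1266.33 × 0.0942 = $119.29
Taxable wages = $1266.33 − $119.29 = $1147.04
City income tax: $1147.04 × 0.0378 = $43.36
Paid family leave insurance: $1266.33 × 0.01 = $12.66
Medicare: $1266.33 × 0.0113 = $14.31
State unemployment insurance (employee share): $1266.33 × 0.01 = $12.66
Total deductions = $119.29 + $43.36 + $12.66 + $14.31 + $12.66 = $202.28
Net pay = $1266.33 − $202.28 = $1064.05

$1064.05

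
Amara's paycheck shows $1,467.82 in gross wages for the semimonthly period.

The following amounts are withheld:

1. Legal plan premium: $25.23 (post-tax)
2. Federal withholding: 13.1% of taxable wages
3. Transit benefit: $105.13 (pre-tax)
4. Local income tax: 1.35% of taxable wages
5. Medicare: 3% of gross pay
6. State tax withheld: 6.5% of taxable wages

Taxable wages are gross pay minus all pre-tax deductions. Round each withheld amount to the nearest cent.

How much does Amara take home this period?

$1,007.95

Transit benefit: $105.13
Taxable wages = $1,467.82 − $105.13 = $1,362.69
Local income tax: $1,362.69 × 0.0135 = $18.40
Federal withholding: $1,362.69 × 0.131 = $178.51
State tax withheld: $1,362.69 × 0.065 = $88.57
Medicare: $1,467.82 × 0.03 = $44.03
Legal plan premium: $25.23
Total deductions = $105.13 + $18.40 + $178.51 + $88.57 + $44.03 + $25.23 = $459.87
Net pay = $1,467.82 − $459.87 = $1,007.95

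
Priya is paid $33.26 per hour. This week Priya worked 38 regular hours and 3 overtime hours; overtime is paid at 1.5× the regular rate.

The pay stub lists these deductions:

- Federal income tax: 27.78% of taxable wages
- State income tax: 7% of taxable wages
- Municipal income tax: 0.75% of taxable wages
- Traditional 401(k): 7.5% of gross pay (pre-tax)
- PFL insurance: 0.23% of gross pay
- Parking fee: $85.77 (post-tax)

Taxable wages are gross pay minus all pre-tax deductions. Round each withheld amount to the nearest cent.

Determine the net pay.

$753.94

Regular pay: 38 × $33.26 = $1,263.88
Overtime pay: 3 × $33.26 × 1.5 = $149.67
Gross pay = $1,263.88 + $149.67 = $1,413.55
Traditional 401(k): $1,413.55 × 0.075 = $106.02
Taxable wages = $1,413.55 − $106.02 = $1,307.53
State income tax: $1,307.53 × 0.07 = $91.53
Federal income tax: $1,307.53 × 0.2778 = $363.23
Municipal income tax: $1,307.53 × 0.0075 = $9.81
PFL insurance: $1,413.55 × 0.0023 = $3.25
Parking fee: $85.77
Total deductions = $106.02 + $91.53 + $363.23 + $9.81 + $3.25 + $85.77 = $659.61
Net pay = $1,413.55 − $659.61 = $753.94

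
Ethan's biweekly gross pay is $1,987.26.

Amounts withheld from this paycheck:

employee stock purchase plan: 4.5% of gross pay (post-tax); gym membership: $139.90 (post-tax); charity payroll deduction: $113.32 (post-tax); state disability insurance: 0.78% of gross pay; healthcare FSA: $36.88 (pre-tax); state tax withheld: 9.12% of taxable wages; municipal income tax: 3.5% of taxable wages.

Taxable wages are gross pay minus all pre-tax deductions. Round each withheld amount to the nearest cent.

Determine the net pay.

Healthcare FSA: $36.88
Taxable wages = $1,987.26 − $36.88 = $1,950.38
State tax withheld: $1,950.38 × 0.0912 = $177.87
Municipal income tax: $1,950.38 × 0.035 = $68.26
State disability insurance: $1,987.26 × 0.0078 = $15.50
Charity payroll deduction: $113.32
Gym membership: $139.90
Employee stock purchase plan: $1,987.26 × 0.045 = $89.43
Total deductions = $36.88 + $177.87 + $68.26 + $15.50 + $113.32 + $139.90 + $89.43 = $641.16
Net pay = $1,987.26 − $641.16 = $1,346.10

$1,346.10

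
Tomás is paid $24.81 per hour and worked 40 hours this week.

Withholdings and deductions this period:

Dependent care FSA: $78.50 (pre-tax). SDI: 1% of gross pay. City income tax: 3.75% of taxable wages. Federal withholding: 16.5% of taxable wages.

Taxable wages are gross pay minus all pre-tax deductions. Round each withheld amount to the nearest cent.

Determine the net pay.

Gross pay: 40 × $24.81 = $992.40
Dependent care FSA: $78.50
Taxable wages = $992.40 − $78.50 = $913.90
Federal withholding: $913.90 × 0.165 = $150.79
City income tax: $913.90 × 0.0375 = $34.27
SDI: $992.40 × 0.01 = $9.92
Total deductions = $78.50 + $150.79 + $34.27 + $9.92 = $273.48
Net pay = $992.40 − $273.48 = $718.92

$718.92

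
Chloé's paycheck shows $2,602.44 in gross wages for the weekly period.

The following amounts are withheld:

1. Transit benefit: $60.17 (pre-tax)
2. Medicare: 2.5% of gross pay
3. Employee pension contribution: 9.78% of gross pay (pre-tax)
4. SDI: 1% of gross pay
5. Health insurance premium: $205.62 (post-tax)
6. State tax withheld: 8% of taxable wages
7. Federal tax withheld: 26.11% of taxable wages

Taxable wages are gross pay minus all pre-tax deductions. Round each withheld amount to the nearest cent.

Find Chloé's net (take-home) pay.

Transit benefit: $60.17
Employee pension contribution: $2,602.44 × 0.0978 = $254.52
Pre-tax total = $60.17 + $254.52 = $314.69
Taxable wages = $2,602.44 − $314.69 = $2,287.75
State tax withheld: $2,287.75 × 0.08 = $183.02
Federal tax withheld: $2,287.75 × 0.2611 = $597.33
Medicare: $2,602.44 × 0.025 = $65.06
SDI: $2,602.44 × 0.01 = $26.02
Health insurance premium: $205.62
Total deductions = $60.17 + $254.52 + $183.02 + $597.33 + $65.06 + $26.02 + $205.62 = $1,391.74
Net pay = $2,602.44 − $1,391.74 = $1,210.70

$1,210.70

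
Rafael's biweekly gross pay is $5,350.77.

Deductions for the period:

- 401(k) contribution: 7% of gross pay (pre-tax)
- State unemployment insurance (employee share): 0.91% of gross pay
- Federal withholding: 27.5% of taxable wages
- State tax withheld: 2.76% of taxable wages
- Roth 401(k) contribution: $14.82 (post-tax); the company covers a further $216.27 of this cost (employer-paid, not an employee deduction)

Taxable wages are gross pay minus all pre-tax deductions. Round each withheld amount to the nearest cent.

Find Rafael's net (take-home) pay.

$3,406.91

401(k) contribution: $5,350.77 × 0.07 = $374.55
Taxable wages = $5,350.77 − $374.55 = $4,976.22
State tax withheld: $4,976.22 × 0.0276 = $137.34
Federal withholding: $4,976.22 × 0.275 = $1,368.46
State unemployment insurance (employee share): $5,350.77 × 0.0091 = $48.69
Roth 401(k) contribution: $14.82
(Employer's $216.27 toward Roth 401(k) contribution is not withheld from the employee.)
Total deductions = $374.55 + $137.34 + $1,368.46 + $48.69 + $14.82 = $1,943.86
Net pay = $5,350.77 − $1,943.86 = $3,406.91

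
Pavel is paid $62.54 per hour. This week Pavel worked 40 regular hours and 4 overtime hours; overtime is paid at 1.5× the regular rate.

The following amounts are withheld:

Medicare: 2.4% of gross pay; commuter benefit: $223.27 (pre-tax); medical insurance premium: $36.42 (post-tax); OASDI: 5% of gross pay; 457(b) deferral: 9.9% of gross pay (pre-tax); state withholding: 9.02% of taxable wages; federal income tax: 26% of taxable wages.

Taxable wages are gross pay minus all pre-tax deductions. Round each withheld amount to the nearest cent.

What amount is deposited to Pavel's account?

$1,289.92

Regular pay: 40 × $62.54 = $2,501.60
Overtime pay: 4 × $62.54 × 1.5 = $375.24
Gross pay = $2,501.60 + $375.24 = $2,876.84
Commuter benefit: $223.27
457(b) deferral: $2,876.84 × 0.099 = $284.81
Pre-tax total = $223.27 + $284.81 = $508.08
Taxable wages = $2,876.84 − $508.08 = $2,368.76
State withholding: $2,368.76 × 0.0902 = $213.66
Federal income tax: $2,368.76 × 0.26 = $615.88
OASDI: $2,876.84 × 0.05 = $143.84
Medicare: $2,876.84 × 0.024 = $69.04
Medical insurance premium: $36.42
Total deductions = $223.27 + $284.81 + $213.66 + $615.88 + $143.84 + $69.04 + $36.42 = $1,586.92
Net pay = $2,876.84 − $1,586.92 = $1,289.92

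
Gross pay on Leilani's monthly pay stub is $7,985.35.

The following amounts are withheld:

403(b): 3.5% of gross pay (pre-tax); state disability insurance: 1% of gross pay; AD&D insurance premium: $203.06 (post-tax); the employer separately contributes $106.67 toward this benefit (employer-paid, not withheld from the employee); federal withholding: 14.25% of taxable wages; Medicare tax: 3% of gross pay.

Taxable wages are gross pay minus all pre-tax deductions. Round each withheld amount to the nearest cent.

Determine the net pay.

$6,085.30

403(b): $7,985.35 × 0.035 = $279.49
Taxable wages = $7,985.35 − $279.49 = $7,705.86
Federal withholding: $7,705.86 × 0.1425 = $1,098.09
State disability insurance: $7,985.35 × 0.01 = $79.85
Medicare tax: $7,985.35 × 0.03 = $239.56
AD&D insurance premium: $203.06
(Employer's $106.67 toward AD&D insurance premium is not withheld from the employee.)
Total deductions = $279.49 + $1,098.09 + $79.85 + $239.56 + $203.06 = $1,900.05
Net pay = $7,985.35 − $1,900.05 = $6,085.30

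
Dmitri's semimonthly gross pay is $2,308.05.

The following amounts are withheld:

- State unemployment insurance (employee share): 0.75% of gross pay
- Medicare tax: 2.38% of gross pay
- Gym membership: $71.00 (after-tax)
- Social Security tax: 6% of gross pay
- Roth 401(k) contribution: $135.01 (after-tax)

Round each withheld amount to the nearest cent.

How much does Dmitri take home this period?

State unemployment insurance (employee share): $2,308.05 × 0.0075 = $17.31
Social Security tax: $2,308.05 × 0.06 = $138.48
Medicare tax: $2,308.05 × 0.0238 = $54.93
Roth 401(k) contribution: $135.01
Gym membership: $71.00
Total deductions = $17.31 + $138.48 + $54.93 + $135.01 + $71.00 = $416.73
Net pay = $2,308.05 − $416.73 = $1,891.32

$1,891.32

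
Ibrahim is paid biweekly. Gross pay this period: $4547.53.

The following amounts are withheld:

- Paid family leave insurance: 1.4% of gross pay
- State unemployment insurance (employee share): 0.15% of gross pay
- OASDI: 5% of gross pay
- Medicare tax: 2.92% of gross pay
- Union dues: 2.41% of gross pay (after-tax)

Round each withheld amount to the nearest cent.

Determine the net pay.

State unemployment insurance (employee share): $4547.53 × 0.0015 = $6.82
Paid family leave insurance: $4547.53 × 0.014 = $63.67
OASDI: $4547.53 × 0.05 = $227.38
Medicare tax: $4547.53 × 0.0292 = $132.79
Union dues: $4547.53 × 0.0241 = $109.60
Total deductions = $6.82 + $63.67 + $227.38 + $132.79 + $109.60 = $540.26
Net pay = $4547.53 − $540.26 = $4007.27

$4007.27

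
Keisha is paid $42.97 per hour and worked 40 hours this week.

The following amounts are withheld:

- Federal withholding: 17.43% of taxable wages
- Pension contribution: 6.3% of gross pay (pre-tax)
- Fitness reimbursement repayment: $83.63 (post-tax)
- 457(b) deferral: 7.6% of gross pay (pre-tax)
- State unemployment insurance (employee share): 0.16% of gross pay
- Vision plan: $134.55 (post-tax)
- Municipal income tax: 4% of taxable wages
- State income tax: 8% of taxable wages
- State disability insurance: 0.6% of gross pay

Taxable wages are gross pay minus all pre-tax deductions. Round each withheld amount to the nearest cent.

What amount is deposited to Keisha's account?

Gross pay: 40 × $42.97 = $1718.80
457(b) deferral: $1718.80 × 0.076 = $130.63
Pension contribution: $1718.80 × 0.063 = $108.28
Pre-tax total = $130.63 + $108.28 = $238.91
Taxable wages = $1718.80 − $238.91 = $1479.89
Federal withholding: $1479.89 × 0.1743 = $257.94
Municipal income tax: $1479.89 × 0.04 = $59.20
State income tax: $1479.89 × 0.08 = $118.39
State disability insurance: $1718.80 × 0.006 = $10.31
State unemployment insurance (employee share): $1718.80 × 0.0016 = $2.75
Vision plan: $134.55
Fitness reimbursement repayment: $83.63
Total deductions = $130.63 + $108.28 + $257.94 + $59.20 + $118.39 + $10.31 + $2.75 + $134.55 + $83.63 = $905.68
Net pay = $1718.80 − $905.68 = $813.12

$813.12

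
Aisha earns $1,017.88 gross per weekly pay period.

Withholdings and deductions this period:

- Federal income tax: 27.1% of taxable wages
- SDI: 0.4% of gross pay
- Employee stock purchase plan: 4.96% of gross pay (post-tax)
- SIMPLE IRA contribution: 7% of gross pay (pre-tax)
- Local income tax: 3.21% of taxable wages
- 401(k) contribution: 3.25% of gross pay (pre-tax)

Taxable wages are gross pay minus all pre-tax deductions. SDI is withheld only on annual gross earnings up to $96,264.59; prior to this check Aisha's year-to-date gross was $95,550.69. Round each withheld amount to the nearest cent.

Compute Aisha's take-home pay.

$583.31

SIMPLE IRA contribution: $1,017.88 × 0.07 = $71.25
401(k) contribution: $1,017.88 × 0.0325 = $33.08
Pre-tax total = $71.25 + $33.08 = $104.33
Taxable wages = $1,017.88 − $104.33 = $913.55
Local income tax: $913.55 × 0.0321 = $29.32
Federal income tax: $913.55 × 0.271 = $247.57
SDI: only $96,264.59 − $95,550.69 = $713.90 of this check is subject → $713.90 × 0.004 = $2.86
Employee stock purchase plan: $1,017.88 × 0.0496 = $50.49
Total deductions = $71.25 + $33.08 + $29.32 + $247.57 + $2.86 + $50.49 = $434.57
Net pay = $1,017.88 − $434.57 = $583.31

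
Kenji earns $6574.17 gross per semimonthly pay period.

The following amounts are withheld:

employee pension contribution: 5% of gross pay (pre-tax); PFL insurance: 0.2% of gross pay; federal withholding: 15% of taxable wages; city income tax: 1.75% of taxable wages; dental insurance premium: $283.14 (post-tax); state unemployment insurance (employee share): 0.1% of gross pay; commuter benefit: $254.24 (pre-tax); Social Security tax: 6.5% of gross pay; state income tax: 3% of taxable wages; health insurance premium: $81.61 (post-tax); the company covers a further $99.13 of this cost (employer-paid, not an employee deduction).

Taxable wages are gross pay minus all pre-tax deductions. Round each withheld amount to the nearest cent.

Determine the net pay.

Commuter benefit: $254.24
Employee pension contribution: $6574.17 × 0.05 = $328.71
Pre-tax total = $254.24 + $328.71 = $582.95
Taxable wages = $6574.17 − $582.95 = $5991.22
Federal withholding: $5991.22 × 0.15 = $898.68
City income tax: $5991.22 × 0.0175 = $104.85
State income tax: $5991.22 × 0.03 = $179.74
Social Security tax: $6574.17 × 0.065 = $427.32
PFL insurance: $6574.17 × 0.002 = $13.15
State unemployment insurance (employee share): $6574.17 × 0.001 = $6.57
Dental insurance premium: $283.14
Health insurance premium: $81.61
(Employer's $99.13 toward health insurance premium is not withheld from the employee.)
Total deductions = $254.24 + $328.71 + $898.68 + $104.85 + $179.74 + $427.32 + $13.15 + $6.57 + $283.14 + $81.61 = $2578.01
Net pay = $6574.17 − $2578.01 = $3996.16

$3996.16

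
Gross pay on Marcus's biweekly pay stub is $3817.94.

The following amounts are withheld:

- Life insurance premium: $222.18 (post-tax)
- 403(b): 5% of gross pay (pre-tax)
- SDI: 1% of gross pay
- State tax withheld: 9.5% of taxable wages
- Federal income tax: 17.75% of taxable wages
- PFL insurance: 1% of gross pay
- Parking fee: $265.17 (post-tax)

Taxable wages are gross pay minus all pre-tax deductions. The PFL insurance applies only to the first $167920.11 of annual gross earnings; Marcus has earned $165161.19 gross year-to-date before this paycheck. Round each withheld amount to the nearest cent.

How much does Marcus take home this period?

$2085.55

403(b): $3817.94 × 0.05 = $190.90
Taxable wages = $3817.94 − $190.90 = $3627.04
State tax withheld: $3627.04 × 0.095 = $344.57
Federal income tax: $3627.04 × 0.1775 = $643.80
SDI: $3817.94 × 0.01 = $38.18
PFL insurance: only $167920.11 − $165161.19 = $2758.92 of this check is subject → $2758.92 × 0.01 = $27.59
Parking fee: $265.17
Life insurance premium: $222.18
Total deductions = $190.90 + $344.57 + $643.80 + $38.18 + $27.59 + $265.17 + $222.18 = $1732.39
Net pay = $3817.94 − $1732.39 = $2085.55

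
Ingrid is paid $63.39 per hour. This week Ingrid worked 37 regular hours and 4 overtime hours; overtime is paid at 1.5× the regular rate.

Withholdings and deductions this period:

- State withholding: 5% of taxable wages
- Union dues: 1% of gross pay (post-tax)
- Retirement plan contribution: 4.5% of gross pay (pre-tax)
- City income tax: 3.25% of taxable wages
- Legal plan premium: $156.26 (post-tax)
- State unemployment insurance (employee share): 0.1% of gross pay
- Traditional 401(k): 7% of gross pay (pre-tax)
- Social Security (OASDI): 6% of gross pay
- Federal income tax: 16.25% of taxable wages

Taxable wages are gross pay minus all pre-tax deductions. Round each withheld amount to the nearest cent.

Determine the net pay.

$1,471.49

Regular pay: 37 × $63.39 = $2,345.43
Overtime pay: 4 × $63.39 × 1.5 = $380.34
Gross pay = $2,345.43 + $380.34 = $2,725.77
Traditional 401(k): $2,725.77 × 0.07 = $190.80
Retirement plan contribution: $2,725.77 × 0.045 = $122.66
Pre-tax total = $190.80 + $122.66 = $313.46
Taxable wages = $2,725.77 − $313.46 = $2,412.31
City income tax: $2,412.31 × 0.0325 = $78.40
Federal income tax: $2,412.31 × 0.1625 = $392.00
State withholding: $2,412.31 × 0.05 = $120.62
State unemployment insurance (employee share): $2,725.77 × 0.001 = $2.73
Social Security (OASDI): $2,725.77 × 0.06 = $163.55
Union dues: $2,725.77 × 0.01 = $27.26
Legal plan premium: $156.26
Total deductions = $190.80 + $122.66 + $78.40 + $392.00 + $120.62 + $2.73 + $163.55 + $27.26 + $156.26 = $1,254.28
Net pay = $2,725.77 − $1,254.28 = $1,471.49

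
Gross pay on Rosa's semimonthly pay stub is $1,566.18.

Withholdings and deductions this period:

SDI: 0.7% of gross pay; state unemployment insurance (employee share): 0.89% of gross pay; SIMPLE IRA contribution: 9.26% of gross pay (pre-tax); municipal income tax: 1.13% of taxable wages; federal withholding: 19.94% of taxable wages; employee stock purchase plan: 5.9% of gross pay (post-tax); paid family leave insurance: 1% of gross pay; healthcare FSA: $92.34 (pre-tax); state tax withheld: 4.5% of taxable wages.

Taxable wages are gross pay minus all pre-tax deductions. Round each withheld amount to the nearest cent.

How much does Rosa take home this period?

Healthcare FSA: $92.34
SIMPLE IRA contribution: $1,566.18 × 0.0926 = $145.03
Pre-tax total = $92.34 + $145.03 = $237.37
Taxable wages = $1,566.18 − $237.37 = $1,328.81
State tax withheld: $1,328.81 × 0.045 = $59.80
Municipal income tax: $1,328.81 × 0.0113 = $15.02
Federal withholding: $1,328.81 × 0.1994 = $264.96
State unemployment insurance (employee share): $1,566.18 × 0.0089 = $13.94
Paid family leave insurance: $1,566.18 × 0.01 = $15.66
SDI: $1,566.18 × 0.007 = $10.96
Employee stock purchase plan: $1,566.18 × 0.059 = $92.40
Total deductions = $92.34 + $145.03 + $59.80 + $15.02 + $264.96 + $13.94 + $15.66 + $10.96 + $92.40 = $710.11
Net pay = $1,566.18 − $710.11 = $856.07

$856.07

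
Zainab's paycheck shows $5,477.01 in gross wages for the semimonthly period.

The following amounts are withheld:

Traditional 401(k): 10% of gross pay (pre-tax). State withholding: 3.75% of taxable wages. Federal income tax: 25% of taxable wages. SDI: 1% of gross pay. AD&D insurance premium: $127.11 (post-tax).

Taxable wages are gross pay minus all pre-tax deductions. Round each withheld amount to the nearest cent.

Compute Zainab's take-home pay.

Traditional 401(k): $5,477.01 × 0.1 = $547.70
Taxable wages = $5,477.01 − $547.70 = $4,929.31
Federal income tax: $4,929.31 × 0.25 = $1,232.33
State withholding: $4,929.31 × 0.0375 = $184.85
SDI: $5,477.01 × 0.01 = $54.77
AD&D insurance premium: $127.11
Total deductions = $547.70 + $1,232.33 + $184.85 + $54.77 + $127.11 = $2,146.76
Net pay = $5,477.01 − $2,146.76 = $3,330.25

$3,330.25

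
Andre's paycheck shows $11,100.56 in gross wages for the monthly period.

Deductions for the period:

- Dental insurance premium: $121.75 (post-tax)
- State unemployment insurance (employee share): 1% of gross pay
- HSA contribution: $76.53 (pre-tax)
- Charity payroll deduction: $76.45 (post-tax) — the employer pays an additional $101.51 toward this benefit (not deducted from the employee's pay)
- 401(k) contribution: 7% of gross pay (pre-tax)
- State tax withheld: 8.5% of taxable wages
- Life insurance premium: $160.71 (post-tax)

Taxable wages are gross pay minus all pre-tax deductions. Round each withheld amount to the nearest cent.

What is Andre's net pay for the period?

$8,906.08

401(k) contribution: $11,100.56 × 0.07 = $777.04
HSA contribution: $76.53
Pre-tax total = $777.04 + $76.53 = $853.57
Taxable wages = $11,100.56 − $853.57 = $10,246.99
State tax withheld: $10,246.99 × 0.085 = $870.99
State unemployment insurance (employee share): $11,100.56 × 0.01 = $111.01
Dental insurance premium: $121.75
Life insurance premium: $160.71
Charity payroll deduction: $76.45
(Employer's $101.51 toward charity payroll deduction is not withheld from the employee.)
Total deductions = $777.04 + $76.53 + $870.99 + $111.01 + $121.75 + $160.71 + $76.45 = $2,194.48
Net pay = $11,100.56 − $2,194.48 = $8,906.08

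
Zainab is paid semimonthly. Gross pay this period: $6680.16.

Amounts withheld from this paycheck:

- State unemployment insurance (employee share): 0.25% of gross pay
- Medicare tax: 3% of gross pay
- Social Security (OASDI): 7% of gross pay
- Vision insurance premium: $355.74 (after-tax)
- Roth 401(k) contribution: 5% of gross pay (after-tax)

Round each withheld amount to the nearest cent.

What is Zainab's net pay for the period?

$5305.70

Medicare tax: $6680.16 × 0.03 = $200.40
State unemployment insurance (employee share): $6680.16 × 0.0025 = $16.70
Social Security (OASDI): $6680.16 × 0.07 = $467.61
Roth 401(k) contribution: $6680.16 × 0.05 = $334.01
Vision insurance premium: $355.74
Total deductions = $200.40 + $16.70 + $467.61 + $334.01 + $355.74 = $1374.46
Net pay = $6680.16 − $1374.46 = $5305.70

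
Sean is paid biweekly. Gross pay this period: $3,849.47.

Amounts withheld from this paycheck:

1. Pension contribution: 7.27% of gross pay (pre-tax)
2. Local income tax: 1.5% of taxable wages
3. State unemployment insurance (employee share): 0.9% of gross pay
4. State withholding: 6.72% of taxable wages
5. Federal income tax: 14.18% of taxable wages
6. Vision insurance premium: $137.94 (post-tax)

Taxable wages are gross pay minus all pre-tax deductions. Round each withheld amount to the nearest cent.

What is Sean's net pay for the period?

$2,597.43

Pension contribution: $3,849.47 × 0.0727 = $279.86
Taxable wages = $3,849.47 − $279.86 = $3,569.61
Federal income tax: $3,569.61 × 0.1418 = $506.17
State withholding: $3,569.61 × 0.0672 = $239.88
Local income tax: $3,569.61 × 0.015 = $53.54
State unemployment insurance (employee share): $3,849.47 × 0.009 = $34.65
Vision insurance premium: $137.94
Total deductions = $279.86 + $506.17 + $239.88 + $53.54 + $34.65 + $137.94 = $1,252.04
Net pay = $3,849.47 − $1,252.04 = $2,597.43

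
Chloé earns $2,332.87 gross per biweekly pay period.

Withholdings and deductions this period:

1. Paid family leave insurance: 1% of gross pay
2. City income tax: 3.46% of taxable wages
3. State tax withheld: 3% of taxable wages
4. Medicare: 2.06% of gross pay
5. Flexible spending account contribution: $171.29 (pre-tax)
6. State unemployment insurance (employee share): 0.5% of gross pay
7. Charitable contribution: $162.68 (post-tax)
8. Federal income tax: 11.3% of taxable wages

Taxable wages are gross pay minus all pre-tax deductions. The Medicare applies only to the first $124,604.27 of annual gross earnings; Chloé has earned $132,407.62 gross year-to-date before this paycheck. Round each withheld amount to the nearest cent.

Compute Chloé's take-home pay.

$1,580.01

Flexible spending account contribution: $171.29
Taxable wages = $2,332.87 − $171.29 = $2,161.58
City income tax: $2,161.58 × 0.0346 = $74.79
Federal income tax: $2,161.58 × 0.113 = $244.26
State tax withheld: $2,161.58 × 0.03 = $64.85
State unemployment insurance (employee share): $2,332.87 × 0.005 = $11.66
Medicare: annual cap $124,604.27 already reached (YTD $132,407.62), so $0.00
Paid family leave insurance: $2,332.87 × 0.01 = $23.33
Charitable contribution: $162.68
Total deductions = $171.29 + $74.79 + $244.26 + $64.85 + $11.66 + $0.00 + $23.33 + $162.68 = $752.86
Net pay = $2,332.87 − $752.86 = $1,580.01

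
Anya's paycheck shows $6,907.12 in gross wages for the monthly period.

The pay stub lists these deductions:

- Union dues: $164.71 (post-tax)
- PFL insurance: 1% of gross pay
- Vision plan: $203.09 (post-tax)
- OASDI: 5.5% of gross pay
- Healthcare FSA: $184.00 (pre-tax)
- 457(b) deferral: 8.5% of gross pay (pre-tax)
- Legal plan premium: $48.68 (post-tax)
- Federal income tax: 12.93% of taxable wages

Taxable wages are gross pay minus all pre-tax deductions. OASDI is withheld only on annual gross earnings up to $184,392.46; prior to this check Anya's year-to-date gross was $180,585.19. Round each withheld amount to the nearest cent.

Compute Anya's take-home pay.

Healthcare FSA: $184.00
457(b) deferral: $6,907.12 × 0.085 = $587.11
Pre-tax total = $184.00 + $587.11 = $771.11
Taxable wages = $6,907.12 − $771.11 = $6,136.01
Federal income tax: $6,136.01 × 0.1293 = $793.39
OASDI: only $184,392.46 − $180,585.19 = $3,807.27 of this check is subject → $3,807.27 × 0.055 = $209.40
PFL insurance: $6,907.12 × 0.01 = $69.07
Union dues: $164.71
Legal plan premium: $48.68
Vision plan: $203.09
Total deductions = $184.00 + $587.11 + $793.39 + $209.40 + $69.07 + $164.71 + $48.68 + $203.09 = $2,259.45
Net pay = $6,907.12 − $2,259.45 = $4,647.67

$4,647.67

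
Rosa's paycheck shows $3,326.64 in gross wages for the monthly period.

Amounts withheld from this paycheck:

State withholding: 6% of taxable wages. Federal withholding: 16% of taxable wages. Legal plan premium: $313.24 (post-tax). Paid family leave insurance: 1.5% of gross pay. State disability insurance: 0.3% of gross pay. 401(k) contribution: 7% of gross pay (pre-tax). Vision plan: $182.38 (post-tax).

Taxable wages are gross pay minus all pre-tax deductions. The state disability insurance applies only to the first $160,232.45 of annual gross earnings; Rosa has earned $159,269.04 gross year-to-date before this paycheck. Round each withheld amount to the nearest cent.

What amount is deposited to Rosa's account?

$1,864.74

401(k) contribution: $3,326.64 × 0.07 = $232.86
Taxable wages = $3,326.64 − $232.86 = $3,093.78
State withholding: $3,093.78 × 0.06 = $185.63
Federal withholding: $3,093.78 × 0.16 = $495.00
Paid family leave insurance: $3,326.64 × 0.015 = $49.90
State disability insurance: only $160,232.45 − $159,269.04 = $963.41 of this check is subject → $963.41 × 0.003 = $2.89
Vision plan: $182.38
Legal plan premium: $313.24
Total deductions = $232.86 + $185.63 + $495.00 + $49.90 + $2.89 + $182.38 + $313.24 = $1,461.90
Net pay = $3,326.64 − $1,461.90 = $1,864.74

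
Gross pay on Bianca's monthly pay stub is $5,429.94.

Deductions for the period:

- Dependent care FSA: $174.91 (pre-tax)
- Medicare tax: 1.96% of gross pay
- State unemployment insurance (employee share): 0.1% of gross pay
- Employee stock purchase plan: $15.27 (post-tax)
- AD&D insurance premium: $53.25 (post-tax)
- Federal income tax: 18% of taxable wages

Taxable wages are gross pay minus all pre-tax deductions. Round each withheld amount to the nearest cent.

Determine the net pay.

$4,128.74

Dependent care FSA: $174.91
Taxable wages = $5,429.94 − $174.91 = $5,255.03
Federal income tax: $5,255.03 × 0.18 = $945.91
Medicare tax: $5,429.94 × 0.0196 = $106.43
State unemployment insurance (employee share): $5,429.94 × 0.001 = $5.43
AD&D insurance premium: $53.25
Employee stock purchase plan: $15.27
Total deductions = $174.91 + $945.91 + $106.43 + $5.43 + $53.25 + $15.27 = $1,301.20
Net pay = $5,429.94 − $1,301.20 = $4,128.74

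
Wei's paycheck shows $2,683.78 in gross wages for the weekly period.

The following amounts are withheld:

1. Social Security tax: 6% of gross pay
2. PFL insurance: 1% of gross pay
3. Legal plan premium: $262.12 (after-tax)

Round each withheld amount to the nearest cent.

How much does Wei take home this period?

$2,233.79

Social Security tax: $2,683.78 × 0.06 = $161.03
PFL insurance: $2,683.78 × 0.01 = $26.84
Legal plan premium: $262.12
Total deductions = $161.03 + $26.84 + $262.12 = $449.99
Net pay = $2,683.78 − $449.99 = $2,233.79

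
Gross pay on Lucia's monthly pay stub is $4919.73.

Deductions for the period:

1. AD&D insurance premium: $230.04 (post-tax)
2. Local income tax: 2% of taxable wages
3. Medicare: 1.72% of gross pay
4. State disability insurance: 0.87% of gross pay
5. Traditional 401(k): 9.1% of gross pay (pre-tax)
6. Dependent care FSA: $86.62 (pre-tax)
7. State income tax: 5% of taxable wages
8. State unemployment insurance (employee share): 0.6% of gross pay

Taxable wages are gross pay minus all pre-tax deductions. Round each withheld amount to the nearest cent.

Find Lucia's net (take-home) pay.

Traditional 401(k): $4919.73 × 0.091 = $447.70
Dependent care FSA: $86.62
Pre-tax total = $447.70 + $86.62 = $534.32
Taxable wages = $4919.73 − $534.32 = $4385.41
Local income tax: $4385.41 × 0.02 = $87.71
State income tax: $4385.41 × 0.05 = $219.27
State disability insurance: $4919.73 × 0.0087 = $42.80
State unemployment insurance (employee share): $4919.73 × 0.006 = $29.52
Medicare: $4919.73 × 0.0172 = $84.62
AD&D insurance premium: $230.04
Total deductions = $447.70 + $86.62 + $87.71 + $219.27 + $42.80 + $29.52 + $84.62 + $230.04 = $1228.28
Net pay = $4919.73 − $1228.28 = $3691.45

$3691.45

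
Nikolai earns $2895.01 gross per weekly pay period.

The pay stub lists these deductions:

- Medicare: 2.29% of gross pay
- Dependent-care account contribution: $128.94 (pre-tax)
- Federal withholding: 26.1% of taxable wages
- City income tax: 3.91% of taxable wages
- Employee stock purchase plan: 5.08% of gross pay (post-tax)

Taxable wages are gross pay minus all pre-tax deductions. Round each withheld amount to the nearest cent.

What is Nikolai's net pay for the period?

Dependent-care account contribution: $128.94
Taxable wages = $2895.01 − $128.94 = $2766.07
Federal withholding: $2766.07 × 0.261 = $721.94
City income tax: $2766.07 × 0.0391 = $108.15
Medicare: $2895.01 × 0.0229 = $66.30
Employee stock purchase plan: $2895.01 × 0.0508 = $147.07
Total deductions = $128.94 + $721.94 + $108.15 + $66.30 + $147.07 = $1172.40
Net pay = $2895.01 − $1172.40 = $1722.61

$1722.61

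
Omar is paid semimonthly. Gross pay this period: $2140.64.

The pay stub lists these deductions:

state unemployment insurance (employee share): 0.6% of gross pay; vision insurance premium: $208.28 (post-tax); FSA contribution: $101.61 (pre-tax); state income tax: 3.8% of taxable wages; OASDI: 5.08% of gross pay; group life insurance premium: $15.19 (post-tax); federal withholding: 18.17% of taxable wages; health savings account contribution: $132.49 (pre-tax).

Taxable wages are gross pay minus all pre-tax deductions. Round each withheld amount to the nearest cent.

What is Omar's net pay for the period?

FSA contribution: $101.61
Health savings account contribution: $132.49
Pre-tax total = $101.61 + $132.49 = $234.10
Taxable wages = $2140.64 − $234.10 = $1906.54
State income tax: $1906.54 × 0.038 = $72.45
Federal withholding: $1906.54 × 0.1817 = $346.42
State unemployment insurance (employee share): $2140.64 × 0.006 = $12.84
OASDI: $2140.64 × 0.0508 = $108.74
Vision insurance premium: $208.28
Group life insurance premium: $15.19
Total deductions = $101.61 + $132.49 + $72.45 + $346.42 + $12.84 + $108.74 + $208.28 + $15.19 = $998.02
Net pay = $2140.64 − $998.02 = $1142.62

$1142.62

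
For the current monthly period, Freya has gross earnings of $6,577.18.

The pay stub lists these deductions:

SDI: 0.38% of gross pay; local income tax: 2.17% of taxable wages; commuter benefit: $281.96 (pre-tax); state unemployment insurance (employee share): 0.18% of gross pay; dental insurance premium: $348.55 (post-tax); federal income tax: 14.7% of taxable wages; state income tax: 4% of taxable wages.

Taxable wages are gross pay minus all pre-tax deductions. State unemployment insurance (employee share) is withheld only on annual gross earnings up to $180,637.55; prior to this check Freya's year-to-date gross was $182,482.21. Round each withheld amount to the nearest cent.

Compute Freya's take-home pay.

Commuter benefit: $281.96
Taxable wages = $6,577.18 − $281.96 = $6,295.22
Federal income tax: $6,295.22 × 0.147 = $925.40
Local income tax: $6,295.22 × 0.0217 = $136.61
State income tax: $6,295.22 × 0.04 = $251.81
SDI: $6,577.18 × 0.0038 = $24.99
State unemployment insurance (employee share): annual cap $180,637.55 already reached (YTD $182,482.21), so $0.00
Dental insurance premium: $348.55
Total deductions = $281.96 + $925.40 + $136.61 + $251.81 + $24.99 + $0.00 + $348.55 = $1,969.32
Net pay = $6,577.18 − $1,969.32 = $4,607.86

$4,607.86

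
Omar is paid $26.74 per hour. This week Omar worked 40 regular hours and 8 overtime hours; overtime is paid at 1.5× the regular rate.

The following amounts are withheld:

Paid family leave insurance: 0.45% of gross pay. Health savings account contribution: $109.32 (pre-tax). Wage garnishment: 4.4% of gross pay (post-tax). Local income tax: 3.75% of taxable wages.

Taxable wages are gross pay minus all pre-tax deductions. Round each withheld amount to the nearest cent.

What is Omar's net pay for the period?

$1,165.68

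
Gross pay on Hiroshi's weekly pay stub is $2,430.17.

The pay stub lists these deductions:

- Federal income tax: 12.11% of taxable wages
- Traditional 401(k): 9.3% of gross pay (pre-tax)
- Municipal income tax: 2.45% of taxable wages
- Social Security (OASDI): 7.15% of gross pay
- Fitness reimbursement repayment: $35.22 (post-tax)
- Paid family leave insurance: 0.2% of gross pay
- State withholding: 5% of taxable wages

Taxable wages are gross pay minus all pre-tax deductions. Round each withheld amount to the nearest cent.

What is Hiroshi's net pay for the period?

Traditional 401(k): $2,430.17 × 0.093 = $226.01
Taxable wages = $2,430.17 − $226.01 = $2,204.16
State withholding: $2,204.16 × 0.05 = $110.21
Municipal income tax: $2,204.16 × 0.0245 = $54.00
Federal income tax: $2,204.16 × 0.1211 = $266.92
Paid family leave insurance: $2,430.17 × 0.002 = $4.86
Social Security (OASDI): $2,430.17 × 0.0715 = $173.76
Fitness reimbursement repayment: $35.22
Total deductions = $226.01 + $110.21 + $54.00 + $266.92 + $4.86 + $173.76 + $35.22 = $870.98
Net pay = $2,430.17 − $870.98 = $1,559.19

$1,559.19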